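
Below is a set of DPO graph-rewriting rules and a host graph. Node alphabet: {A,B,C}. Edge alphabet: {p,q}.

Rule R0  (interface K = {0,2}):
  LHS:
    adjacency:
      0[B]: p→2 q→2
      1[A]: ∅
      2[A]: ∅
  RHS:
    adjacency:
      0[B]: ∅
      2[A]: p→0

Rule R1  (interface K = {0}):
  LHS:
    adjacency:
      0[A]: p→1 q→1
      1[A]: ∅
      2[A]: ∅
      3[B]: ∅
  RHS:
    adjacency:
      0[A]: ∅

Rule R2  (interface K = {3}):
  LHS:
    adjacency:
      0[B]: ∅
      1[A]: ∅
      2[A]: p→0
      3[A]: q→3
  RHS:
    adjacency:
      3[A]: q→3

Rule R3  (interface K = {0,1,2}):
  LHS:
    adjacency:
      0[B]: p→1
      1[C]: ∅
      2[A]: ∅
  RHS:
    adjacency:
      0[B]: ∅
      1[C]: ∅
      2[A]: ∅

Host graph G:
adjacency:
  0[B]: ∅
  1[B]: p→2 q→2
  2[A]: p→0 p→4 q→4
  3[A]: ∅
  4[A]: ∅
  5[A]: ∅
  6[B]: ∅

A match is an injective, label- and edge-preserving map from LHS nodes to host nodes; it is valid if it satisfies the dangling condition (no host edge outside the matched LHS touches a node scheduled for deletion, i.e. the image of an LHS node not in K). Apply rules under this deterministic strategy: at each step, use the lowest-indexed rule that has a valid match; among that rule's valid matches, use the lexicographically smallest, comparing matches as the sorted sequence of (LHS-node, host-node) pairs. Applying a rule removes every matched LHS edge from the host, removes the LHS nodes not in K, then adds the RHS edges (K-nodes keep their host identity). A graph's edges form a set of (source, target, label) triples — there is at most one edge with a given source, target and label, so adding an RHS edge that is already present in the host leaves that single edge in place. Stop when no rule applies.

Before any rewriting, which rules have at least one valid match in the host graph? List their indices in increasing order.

Answer: [R0,R1]

Steps:
R0: 2 valid matches — {0↦1, 1↦3, 2↦2}, {0↦1, 1↦5, 2↦2}
R1: 2 valid matches — {0↦2, 1↦4, 2↦3, 3↦6}, {0↦2, 1↦4, 2↦5, 3↦6}
R2: no valid match — LHS pattern not found
R3: no valid match — LHS pattern not found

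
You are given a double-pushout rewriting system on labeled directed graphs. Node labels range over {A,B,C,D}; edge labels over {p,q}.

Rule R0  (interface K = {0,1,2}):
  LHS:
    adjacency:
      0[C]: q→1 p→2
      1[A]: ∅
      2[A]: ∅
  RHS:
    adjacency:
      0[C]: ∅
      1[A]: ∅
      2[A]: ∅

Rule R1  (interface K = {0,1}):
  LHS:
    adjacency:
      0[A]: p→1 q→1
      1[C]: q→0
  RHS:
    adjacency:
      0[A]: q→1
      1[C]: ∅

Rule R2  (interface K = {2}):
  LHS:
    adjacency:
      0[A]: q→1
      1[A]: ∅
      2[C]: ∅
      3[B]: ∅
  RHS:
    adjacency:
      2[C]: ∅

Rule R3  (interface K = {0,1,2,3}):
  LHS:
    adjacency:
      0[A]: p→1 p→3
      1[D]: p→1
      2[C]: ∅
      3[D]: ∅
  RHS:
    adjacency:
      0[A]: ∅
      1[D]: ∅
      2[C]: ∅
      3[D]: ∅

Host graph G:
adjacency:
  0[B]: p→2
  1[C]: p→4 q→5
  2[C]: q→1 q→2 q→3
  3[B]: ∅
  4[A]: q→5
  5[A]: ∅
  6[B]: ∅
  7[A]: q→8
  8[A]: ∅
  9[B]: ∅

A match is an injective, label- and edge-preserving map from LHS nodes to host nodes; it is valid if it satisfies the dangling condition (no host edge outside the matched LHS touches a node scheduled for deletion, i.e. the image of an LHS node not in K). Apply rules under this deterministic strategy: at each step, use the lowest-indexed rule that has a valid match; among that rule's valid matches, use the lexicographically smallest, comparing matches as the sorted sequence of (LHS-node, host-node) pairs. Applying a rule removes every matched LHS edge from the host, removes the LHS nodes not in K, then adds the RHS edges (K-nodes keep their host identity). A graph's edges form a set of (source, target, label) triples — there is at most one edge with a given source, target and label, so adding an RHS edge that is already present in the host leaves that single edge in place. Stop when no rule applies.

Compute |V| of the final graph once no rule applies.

start.  V:10 E:8  edges: 0-p->2 1-p->4 1-q->5 2-q->1 2-q->2 2-q->3 4-q->5 7-q->8
1. fire R0 via {0↦1, 1↦5, 2↦4}  →  V:10 E:6  edges: 0-p->2 2-q->1 2-q->2 2-q->3 4-q->5 7-q->8
2. fire R2 via {0↦4, 1↦5, 2↦1, 3↦6}  →  V:7 E:5  edges: 0-p->2 2-q->1 2-q->2 2-q->3 7-q->8
3. fire R2 via {0↦7, 1↦8, 2↦1, 3↦9}  →  V:4 E:4  edges: 0-p->2 2-q->1 2-q->2 2-q->3
final graph: no rule applies after step 3
NF nodes: {0:B, 1:C, 2:C, 3:B}

Answer: 4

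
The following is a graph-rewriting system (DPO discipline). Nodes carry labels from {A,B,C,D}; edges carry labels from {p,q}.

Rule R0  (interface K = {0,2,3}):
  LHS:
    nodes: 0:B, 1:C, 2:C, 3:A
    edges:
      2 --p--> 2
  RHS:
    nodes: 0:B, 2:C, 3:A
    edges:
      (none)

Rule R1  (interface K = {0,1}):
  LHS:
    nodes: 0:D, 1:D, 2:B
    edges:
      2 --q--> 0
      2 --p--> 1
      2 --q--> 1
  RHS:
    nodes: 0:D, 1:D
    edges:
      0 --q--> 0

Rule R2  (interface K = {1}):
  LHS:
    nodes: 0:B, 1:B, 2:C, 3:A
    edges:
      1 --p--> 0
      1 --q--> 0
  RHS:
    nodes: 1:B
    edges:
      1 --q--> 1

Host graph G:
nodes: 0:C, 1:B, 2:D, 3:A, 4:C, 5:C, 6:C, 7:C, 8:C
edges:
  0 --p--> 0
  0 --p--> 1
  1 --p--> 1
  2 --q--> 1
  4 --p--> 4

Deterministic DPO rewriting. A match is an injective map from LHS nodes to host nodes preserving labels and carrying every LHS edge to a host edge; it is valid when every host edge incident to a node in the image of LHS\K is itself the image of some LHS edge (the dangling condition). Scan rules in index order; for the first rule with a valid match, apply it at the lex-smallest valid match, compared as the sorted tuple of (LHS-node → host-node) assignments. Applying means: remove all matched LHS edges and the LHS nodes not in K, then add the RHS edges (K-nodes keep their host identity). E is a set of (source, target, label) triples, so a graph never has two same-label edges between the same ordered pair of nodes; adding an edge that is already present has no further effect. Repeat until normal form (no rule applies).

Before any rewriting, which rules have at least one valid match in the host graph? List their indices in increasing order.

Answer: [R0]

Derivation:
R0: 8 valid matches — {0↦1, 1↦5, 2↦0, 3↦3}, {0↦1, 1↦5, 2↦4, 3↦3}, {0↦1, 1↦6, 2↦0, 3↦3} (+5 more)
R1: no valid match — LHS pattern not found
R2: no valid match — LHS pattern not found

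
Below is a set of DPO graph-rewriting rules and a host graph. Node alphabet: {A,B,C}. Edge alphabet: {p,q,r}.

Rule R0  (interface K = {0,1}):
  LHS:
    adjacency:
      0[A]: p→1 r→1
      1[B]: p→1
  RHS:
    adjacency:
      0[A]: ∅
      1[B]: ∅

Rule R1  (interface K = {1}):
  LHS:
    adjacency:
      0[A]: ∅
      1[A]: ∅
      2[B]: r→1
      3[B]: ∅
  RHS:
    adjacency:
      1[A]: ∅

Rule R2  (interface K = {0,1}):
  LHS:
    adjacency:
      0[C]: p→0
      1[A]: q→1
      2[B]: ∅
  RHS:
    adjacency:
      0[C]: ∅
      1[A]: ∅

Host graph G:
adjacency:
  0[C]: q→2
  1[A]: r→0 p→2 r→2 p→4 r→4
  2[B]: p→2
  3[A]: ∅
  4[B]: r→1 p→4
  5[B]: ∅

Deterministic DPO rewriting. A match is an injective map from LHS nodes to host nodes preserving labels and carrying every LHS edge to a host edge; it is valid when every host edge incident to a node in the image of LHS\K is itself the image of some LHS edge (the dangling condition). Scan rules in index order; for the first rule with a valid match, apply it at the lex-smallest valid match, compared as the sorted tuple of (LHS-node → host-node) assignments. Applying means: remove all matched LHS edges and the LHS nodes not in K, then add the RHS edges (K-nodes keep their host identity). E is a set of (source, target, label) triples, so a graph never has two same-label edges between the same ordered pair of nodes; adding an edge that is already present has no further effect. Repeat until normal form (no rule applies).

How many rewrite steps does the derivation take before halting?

[0] host  ⇒  6 nodes, 9 edges  {0-q->2 1-r->0 1-p->2 1-r->2 1-p->4 1-r->4 2-p->2 4-r->1 4-p->4}
[1] R0 @ {0↦1, 1↦2}  ⇒  6 nodes, 6 edges  {0-q->2 1-r->0 1-p->4 1-r->4 4-r->1 4-p->4}
[2] R0 @ {0↦1, 1↦4}  ⇒  6 nodes, 3 edges  {0-q->2 1-r->0 4-r->1}
[3] R1 @ {0↦3, 1↦1, 2↦4, 3↦5}  ⇒  3 nodes, 2 edges  {0-q->2 1-r->0}
final graph: no rule applies after step 3

Answer: 3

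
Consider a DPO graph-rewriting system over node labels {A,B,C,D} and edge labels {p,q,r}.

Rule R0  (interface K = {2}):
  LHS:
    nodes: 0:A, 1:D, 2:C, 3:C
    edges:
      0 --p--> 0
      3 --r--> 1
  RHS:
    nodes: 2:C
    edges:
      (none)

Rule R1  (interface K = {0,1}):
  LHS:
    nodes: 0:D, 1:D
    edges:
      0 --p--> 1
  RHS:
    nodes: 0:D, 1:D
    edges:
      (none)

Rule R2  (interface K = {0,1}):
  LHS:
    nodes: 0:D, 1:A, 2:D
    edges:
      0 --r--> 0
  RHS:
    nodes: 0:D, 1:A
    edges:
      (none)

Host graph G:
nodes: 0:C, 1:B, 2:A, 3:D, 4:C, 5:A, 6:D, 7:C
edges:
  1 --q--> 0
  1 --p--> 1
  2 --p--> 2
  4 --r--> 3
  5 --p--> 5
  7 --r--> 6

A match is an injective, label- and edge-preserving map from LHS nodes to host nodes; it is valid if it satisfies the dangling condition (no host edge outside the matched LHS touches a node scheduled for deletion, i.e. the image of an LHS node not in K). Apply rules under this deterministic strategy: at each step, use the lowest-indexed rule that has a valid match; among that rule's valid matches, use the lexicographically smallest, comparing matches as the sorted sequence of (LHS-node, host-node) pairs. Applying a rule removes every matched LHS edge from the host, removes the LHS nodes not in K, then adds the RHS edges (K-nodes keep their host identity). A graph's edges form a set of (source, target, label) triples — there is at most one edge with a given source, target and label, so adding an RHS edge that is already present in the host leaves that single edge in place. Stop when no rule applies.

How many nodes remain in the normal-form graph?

[0] host  ⇒  8 nodes, 6 edges  {1-q->0 1-p->1 2-p->2 4-r->3 5-p->5 7-r->6}
[1] R0 @ {0↦2, 1↦3, 2↦0, 3↦4}  ⇒  5 nodes, 4 edges  {1-q->0 1-p->1 5-p->5 7-r->6}
[2] R0 @ {0↦5, 1↦6, 2↦0, 3↦7}  ⇒  2 nodes, 2 edges  {1-q->0 1-p->1}
final graph: no rule applies after step 2
NF nodes: {0:C, 1:B}

Answer: 2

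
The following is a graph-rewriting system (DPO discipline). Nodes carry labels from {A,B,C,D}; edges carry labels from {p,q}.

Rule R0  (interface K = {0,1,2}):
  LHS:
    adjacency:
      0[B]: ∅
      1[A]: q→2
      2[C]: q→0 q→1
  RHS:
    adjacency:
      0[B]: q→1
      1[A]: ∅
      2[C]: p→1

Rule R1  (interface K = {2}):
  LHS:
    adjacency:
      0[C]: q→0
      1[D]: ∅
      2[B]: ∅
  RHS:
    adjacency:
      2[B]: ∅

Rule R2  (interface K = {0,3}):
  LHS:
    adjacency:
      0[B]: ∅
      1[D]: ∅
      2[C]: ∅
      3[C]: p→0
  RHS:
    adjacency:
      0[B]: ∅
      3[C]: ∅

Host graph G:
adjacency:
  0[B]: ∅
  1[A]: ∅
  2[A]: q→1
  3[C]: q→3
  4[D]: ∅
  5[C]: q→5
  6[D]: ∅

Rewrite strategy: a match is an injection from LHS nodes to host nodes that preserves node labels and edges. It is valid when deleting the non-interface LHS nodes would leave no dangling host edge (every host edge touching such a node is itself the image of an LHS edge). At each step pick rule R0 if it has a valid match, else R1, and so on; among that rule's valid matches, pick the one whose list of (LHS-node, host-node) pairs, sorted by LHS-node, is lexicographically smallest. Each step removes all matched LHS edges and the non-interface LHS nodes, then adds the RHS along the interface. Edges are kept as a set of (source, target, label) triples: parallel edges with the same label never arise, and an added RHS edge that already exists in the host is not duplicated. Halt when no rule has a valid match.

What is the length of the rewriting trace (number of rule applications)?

start.  V:7 E:3  edges: 2-q->1 3-q->3 5-q->5
1. fire R1 via {0↦3, 1↦4, 2↦0}  →  V:5 E:2  edges: 2-q->1 5-q->5
2. fire R1 via {0↦5, 1↦6, 2↦0}  →  V:3 E:1  edges: 2-q->1
halt: no rule applies after step 2

Answer: 2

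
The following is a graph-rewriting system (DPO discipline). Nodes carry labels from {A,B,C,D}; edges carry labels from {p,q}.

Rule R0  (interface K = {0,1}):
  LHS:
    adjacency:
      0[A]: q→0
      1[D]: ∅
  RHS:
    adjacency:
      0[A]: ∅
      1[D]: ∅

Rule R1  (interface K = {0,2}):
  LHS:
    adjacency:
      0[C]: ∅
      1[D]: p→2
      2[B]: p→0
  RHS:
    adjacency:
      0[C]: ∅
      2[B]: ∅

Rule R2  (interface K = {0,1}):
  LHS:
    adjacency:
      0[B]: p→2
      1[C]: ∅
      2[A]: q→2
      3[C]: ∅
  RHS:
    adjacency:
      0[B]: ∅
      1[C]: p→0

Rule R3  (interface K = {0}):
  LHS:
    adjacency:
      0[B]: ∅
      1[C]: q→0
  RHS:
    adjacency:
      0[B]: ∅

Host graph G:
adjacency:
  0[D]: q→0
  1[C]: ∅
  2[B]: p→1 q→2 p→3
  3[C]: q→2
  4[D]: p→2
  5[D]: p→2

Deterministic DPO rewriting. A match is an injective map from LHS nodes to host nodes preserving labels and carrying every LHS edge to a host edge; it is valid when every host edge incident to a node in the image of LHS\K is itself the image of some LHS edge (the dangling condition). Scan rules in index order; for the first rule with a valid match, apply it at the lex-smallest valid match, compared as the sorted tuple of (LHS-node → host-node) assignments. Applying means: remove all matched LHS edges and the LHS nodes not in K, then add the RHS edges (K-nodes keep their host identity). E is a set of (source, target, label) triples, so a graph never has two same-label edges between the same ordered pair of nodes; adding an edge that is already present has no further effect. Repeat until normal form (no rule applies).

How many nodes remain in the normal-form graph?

Answer: 3

Steps:
start.  V:6 E:7  edges: 0-q->0 2-p->1 2-q->2 2-p->3 3-q->2 4-p->2 5-p->2
1. fire R1 via {0↦1, 1↦4, 2↦2}  →  V:5 E:5  edges: 0-q->0 2-q->2 2-p->3 3-q->2 5-p->2
2. fire R1 via {0↦3, 1↦5, 2↦2}  →  V:4 E:3  edges: 0-q->0 2-q->2 3-q->2
3. fire R3 via {0↦2, 1↦3}  →  V:3 E:2  edges: 0-q->0 2-q->2
halt: no rule applies after step 3
NF nodes: {0:D, 1:C, 2:B}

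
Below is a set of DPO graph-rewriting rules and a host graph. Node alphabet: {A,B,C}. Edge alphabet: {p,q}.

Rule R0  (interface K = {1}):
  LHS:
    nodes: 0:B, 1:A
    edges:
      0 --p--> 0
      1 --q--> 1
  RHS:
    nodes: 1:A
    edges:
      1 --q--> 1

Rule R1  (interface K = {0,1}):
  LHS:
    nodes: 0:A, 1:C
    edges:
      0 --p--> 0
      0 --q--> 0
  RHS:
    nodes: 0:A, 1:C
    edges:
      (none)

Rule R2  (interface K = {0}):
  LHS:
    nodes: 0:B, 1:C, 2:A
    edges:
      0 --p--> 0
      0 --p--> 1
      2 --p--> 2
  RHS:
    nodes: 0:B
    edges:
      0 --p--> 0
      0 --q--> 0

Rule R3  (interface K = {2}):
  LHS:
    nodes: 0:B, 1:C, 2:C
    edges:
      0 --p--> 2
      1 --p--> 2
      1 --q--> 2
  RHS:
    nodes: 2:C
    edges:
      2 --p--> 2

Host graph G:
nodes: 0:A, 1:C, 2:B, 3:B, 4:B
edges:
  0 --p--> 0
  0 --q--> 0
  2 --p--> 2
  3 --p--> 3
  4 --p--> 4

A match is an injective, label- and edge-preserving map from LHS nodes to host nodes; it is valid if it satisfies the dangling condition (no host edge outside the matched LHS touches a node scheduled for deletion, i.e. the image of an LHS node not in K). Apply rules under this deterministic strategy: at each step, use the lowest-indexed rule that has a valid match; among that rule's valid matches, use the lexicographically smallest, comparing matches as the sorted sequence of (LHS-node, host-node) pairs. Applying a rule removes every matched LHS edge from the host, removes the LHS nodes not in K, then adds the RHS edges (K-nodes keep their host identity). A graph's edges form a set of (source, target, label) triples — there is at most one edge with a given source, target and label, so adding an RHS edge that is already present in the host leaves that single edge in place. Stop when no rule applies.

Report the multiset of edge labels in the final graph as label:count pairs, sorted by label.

initial: |V|=5 |E|=5  E = 0-p->0 0-q->0 2-p->2 3-p->3 4-p->4
step 1: apply R0 at {0↦2, 1↦0}  → |V|=4 |E|=4  E = 0-p->0 0-q->0 3-p->3 4-p->4
step 2: apply R0 at {0↦3, 1↦0}  → |V|=3 |E|=3  E = 0-p->0 0-q->0 4-p->4
step 3: apply R0 at {0↦4, 1↦0}  → |V|=2 |E|=2  E = 0-p->0 0-q->0
step 4: apply R1 at {0↦0, 1↦1}  → |V|=2 |E|=0  E = ∅
final graph: no rule applies after step 4
NF edges: []

Answer: (no edges)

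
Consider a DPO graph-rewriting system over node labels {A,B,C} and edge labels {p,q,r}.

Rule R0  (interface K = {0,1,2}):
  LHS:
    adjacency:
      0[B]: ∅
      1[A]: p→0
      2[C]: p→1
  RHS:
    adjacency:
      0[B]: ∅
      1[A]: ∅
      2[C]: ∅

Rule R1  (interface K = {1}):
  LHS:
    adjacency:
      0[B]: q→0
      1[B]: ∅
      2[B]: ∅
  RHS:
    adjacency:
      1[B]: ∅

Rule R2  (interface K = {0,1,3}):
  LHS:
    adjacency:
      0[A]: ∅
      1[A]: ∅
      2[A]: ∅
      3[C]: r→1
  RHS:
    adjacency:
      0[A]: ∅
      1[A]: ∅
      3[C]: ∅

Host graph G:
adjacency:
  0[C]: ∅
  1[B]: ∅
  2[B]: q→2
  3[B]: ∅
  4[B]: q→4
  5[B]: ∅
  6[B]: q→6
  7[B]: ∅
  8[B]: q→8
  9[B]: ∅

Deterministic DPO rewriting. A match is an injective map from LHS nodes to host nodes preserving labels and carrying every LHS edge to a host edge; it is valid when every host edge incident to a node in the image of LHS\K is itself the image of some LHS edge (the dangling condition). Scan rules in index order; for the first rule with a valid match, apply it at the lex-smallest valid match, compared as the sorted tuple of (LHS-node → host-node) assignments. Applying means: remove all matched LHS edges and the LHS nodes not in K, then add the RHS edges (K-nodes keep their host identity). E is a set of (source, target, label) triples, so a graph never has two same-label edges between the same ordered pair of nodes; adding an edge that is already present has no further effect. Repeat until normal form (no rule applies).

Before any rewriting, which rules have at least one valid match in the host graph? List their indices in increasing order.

Answer: [R1]

Steps:
R0: no valid match — LHS pattern not found
R1: 140 valid matches — {0↦2, 1↦1, 2↦3}, {0↦2, 1↦1, 2↦5}, {0↦2, 1↦1, 2↦7} (+137 more)
R2: no valid match — LHS pattern not found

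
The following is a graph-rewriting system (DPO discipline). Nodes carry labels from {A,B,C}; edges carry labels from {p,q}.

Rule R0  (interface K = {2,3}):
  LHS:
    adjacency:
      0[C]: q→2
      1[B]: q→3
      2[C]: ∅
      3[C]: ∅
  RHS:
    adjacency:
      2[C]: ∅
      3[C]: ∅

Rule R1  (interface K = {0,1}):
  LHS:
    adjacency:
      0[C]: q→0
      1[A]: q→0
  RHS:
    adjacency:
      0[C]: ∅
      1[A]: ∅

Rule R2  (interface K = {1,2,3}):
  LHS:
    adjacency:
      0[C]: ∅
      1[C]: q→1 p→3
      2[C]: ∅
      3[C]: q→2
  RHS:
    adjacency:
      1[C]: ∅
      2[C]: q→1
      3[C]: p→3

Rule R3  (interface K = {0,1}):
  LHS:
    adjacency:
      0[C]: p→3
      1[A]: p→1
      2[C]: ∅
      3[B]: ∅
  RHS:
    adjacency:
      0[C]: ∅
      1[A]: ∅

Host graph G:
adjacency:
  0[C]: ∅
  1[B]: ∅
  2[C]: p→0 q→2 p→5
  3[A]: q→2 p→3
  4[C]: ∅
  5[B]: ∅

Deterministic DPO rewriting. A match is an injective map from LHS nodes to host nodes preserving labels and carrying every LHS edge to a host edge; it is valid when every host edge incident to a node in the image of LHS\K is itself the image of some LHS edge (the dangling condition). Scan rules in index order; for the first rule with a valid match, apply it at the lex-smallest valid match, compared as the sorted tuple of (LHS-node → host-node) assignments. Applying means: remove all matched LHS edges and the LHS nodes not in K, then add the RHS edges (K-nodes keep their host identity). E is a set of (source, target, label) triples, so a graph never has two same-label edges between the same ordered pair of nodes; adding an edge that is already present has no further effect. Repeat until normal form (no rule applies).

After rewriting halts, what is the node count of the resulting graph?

Answer: 4

Rewrite trace:
[0] host  ⇒  6 nodes, 5 edges  {2-p->0 2-q->2 2-p->5 3-q->2 3-p->3}
[1] R1 @ {0↦2, 1↦3}  ⇒  6 nodes, 3 edges  {2-p->0 2-p->5 3-p->3}
[2] R3 @ {0↦2, 1↦3, 2↦4, 3↦5}  ⇒  4 nodes, 1 edges  {2-p->0}
halt: no rule applies after step 2
NF nodes: {0:C, 1:B, 2:C, 3:A}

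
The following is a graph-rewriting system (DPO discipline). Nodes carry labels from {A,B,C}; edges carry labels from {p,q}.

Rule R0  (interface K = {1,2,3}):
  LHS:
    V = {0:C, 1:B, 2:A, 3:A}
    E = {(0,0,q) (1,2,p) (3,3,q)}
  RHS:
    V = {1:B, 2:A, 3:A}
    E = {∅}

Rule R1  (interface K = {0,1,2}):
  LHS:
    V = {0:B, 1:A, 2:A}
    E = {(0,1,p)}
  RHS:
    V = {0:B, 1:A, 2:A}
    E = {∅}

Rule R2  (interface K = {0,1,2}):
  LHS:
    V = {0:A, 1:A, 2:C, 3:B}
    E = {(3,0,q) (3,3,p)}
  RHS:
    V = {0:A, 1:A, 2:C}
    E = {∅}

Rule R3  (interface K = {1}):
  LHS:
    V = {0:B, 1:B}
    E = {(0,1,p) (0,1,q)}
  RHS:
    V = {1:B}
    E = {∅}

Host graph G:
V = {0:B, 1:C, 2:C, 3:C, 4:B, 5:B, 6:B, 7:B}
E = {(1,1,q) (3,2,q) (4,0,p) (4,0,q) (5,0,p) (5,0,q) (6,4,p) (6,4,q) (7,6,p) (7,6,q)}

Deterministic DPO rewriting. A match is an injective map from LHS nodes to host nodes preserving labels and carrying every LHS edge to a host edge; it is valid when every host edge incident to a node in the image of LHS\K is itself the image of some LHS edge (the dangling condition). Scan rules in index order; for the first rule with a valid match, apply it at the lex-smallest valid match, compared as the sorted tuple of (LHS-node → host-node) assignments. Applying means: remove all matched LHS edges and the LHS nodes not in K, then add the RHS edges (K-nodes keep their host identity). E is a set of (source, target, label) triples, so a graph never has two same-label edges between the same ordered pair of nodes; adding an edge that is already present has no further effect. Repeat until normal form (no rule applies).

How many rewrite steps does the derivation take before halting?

Answer: 4

Steps:
[0] host  ⇒  8 nodes, 10 edges  {1-q->1 3-q->2 4-p->0 4-q->0 5-p->0 5-q->0 6-p->4 6-q->4 7-p->6 7-q->6}
[1] R3 @ {0↦5, 1↦0}  ⇒  7 nodes, 8 edges  {1-q->1 3-q->2 4-p->0 4-q->0 6-p->4 6-q->4 7-p->6 7-q->6}
[2] R3 @ {0↦7, 1↦6}  ⇒  6 nodes, 6 edges  {1-q->1 3-q->2 4-p->0 4-q->0 6-p->4 6-q->4}
[3] R3 @ {0↦6, 1↦4}  ⇒  5 nodes, 4 edges  {1-q->1 3-q->2 4-p->0 4-q->0}
[4] R3 @ {0↦4, 1↦0}  ⇒  4 nodes, 2 edges  {1-q->1 3-q->2}
final graph: no rule applies after step 4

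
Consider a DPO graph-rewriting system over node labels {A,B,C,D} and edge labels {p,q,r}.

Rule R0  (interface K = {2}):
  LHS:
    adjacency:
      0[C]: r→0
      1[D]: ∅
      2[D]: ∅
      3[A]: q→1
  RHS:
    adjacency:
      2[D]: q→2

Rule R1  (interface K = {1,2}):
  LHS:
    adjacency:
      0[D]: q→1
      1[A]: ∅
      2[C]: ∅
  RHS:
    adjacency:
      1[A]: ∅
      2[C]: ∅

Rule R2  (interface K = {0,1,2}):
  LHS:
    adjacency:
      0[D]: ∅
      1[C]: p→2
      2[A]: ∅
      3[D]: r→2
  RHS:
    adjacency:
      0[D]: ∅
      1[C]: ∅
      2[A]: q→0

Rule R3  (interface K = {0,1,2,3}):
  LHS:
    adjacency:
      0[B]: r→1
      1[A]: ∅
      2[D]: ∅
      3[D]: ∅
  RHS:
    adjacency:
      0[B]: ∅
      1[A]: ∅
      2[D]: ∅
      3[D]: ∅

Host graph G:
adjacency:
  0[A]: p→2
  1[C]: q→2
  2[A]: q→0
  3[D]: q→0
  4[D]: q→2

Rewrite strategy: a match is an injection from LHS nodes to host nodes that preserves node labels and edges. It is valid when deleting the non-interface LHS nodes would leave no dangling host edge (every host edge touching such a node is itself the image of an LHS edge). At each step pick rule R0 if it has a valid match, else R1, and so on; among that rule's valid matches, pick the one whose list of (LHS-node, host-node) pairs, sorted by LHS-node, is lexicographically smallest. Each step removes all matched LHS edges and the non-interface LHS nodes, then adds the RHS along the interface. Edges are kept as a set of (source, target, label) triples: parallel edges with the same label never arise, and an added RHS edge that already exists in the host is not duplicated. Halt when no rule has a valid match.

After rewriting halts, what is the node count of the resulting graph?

Answer: 3

Derivation:
[0] host  ⇒  5 nodes, 5 edges  {0-p->2 1-q->2 2-q->0 3-q->0 4-q->2}
[1] R1 @ {0↦3, 1↦0, 2↦1}  ⇒  4 nodes, 4 edges  {0-p->2 1-q->2 2-q->0 4-q->2}
[2] R1 @ {0↦4, 1↦2, 2↦1}  ⇒  3 nodes, 3 edges  {0-p->2 1-q->2 2-q->0}
normal form: no rule applies after step 2
NF nodes: {0:A, 1:C, 2:A}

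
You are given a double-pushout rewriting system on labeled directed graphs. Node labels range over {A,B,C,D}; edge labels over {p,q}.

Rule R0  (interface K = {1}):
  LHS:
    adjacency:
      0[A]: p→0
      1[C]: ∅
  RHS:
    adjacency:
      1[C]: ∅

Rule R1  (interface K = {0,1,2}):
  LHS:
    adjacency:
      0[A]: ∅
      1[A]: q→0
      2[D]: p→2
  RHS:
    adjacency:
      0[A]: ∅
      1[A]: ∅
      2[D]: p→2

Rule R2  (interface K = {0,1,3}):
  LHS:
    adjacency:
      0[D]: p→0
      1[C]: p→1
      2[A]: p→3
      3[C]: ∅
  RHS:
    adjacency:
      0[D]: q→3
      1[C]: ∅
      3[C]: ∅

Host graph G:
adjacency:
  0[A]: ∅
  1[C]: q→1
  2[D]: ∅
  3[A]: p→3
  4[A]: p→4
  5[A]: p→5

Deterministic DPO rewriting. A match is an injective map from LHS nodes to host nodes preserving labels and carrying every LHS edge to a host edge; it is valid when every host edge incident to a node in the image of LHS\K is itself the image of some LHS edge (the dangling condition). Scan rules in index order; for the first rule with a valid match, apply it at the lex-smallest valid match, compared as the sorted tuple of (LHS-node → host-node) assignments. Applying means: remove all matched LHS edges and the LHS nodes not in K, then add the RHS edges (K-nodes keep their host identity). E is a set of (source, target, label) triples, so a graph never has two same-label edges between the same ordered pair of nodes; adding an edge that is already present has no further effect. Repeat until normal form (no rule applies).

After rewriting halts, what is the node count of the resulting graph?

[0] host  ⇒  6 nodes, 4 edges  {1-q->1 3-p->3 4-p->4 5-p->5}
[1] R0 @ {0↦3, 1↦1}  ⇒  5 nodes, 3 edges  {1-q->1 4-p->4 5-p->5}
[2] R0 @ {0↦4, 1↦1}  ⇒  4 nodes, 2 edges  {1-q->1 5-p->5}
[3] R0 @ {0↦5, 1↦1}  ⇒  3 nodes, 1 edges  {1-q->1}
normal form: no rule applies after step 3
NF nodes: {0:A, 1:C, 2:D}

Answer: 3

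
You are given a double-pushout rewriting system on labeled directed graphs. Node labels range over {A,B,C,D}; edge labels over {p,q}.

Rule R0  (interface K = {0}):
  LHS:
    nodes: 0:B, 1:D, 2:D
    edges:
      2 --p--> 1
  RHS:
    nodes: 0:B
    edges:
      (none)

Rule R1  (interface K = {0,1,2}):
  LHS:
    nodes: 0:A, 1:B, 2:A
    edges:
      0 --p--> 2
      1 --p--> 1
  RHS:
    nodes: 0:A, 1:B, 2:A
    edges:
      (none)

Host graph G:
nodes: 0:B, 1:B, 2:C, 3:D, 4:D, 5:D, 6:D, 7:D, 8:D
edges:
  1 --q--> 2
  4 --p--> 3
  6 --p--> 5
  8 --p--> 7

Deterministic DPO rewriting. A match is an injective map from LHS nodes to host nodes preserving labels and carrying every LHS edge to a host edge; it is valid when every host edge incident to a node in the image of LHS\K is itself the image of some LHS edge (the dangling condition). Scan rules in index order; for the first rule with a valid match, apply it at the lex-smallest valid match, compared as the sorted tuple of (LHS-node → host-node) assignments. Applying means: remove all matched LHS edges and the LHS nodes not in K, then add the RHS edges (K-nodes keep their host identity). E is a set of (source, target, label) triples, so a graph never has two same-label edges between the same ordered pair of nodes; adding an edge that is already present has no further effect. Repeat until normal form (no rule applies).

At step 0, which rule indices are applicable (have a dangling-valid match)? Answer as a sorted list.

Answer: [R0]

Steps:
R0: 6 valid matches — {0↦0, 1↦3, 2↦4}, {0↦0, 1↦5, 2↦6}, {0↦0, 1↦7, 2↦8} (+3 more)
R1: no valid match — LHS pattern not found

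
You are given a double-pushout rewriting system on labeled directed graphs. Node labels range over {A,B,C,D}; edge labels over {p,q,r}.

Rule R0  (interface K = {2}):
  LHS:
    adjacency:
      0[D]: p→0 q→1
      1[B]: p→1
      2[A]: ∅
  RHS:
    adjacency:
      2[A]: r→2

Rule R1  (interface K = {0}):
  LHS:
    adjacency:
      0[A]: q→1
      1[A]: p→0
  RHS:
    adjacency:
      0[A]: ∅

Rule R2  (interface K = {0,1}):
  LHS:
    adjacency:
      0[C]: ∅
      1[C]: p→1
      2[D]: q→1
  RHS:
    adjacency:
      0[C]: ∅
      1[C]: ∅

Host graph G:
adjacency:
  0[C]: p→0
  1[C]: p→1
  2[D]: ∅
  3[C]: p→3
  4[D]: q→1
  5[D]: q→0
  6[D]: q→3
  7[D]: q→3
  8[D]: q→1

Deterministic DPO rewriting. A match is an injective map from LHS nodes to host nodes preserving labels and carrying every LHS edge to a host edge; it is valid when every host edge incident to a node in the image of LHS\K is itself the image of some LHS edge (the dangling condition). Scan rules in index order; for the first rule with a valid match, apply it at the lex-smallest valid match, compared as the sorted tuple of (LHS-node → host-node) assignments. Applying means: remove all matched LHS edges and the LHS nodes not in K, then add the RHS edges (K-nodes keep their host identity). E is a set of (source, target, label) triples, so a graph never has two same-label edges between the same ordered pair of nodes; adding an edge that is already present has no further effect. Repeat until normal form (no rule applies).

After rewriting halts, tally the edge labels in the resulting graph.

Answer: q:2

Steps:
initial: |V|=9 |E|=8  E = 0-p->0 1-p->1 3-p->3 4-q->1 5-q->0 6-q->3 7-q->3 8-q->1
step 1: apply R2 at {0↦0, 1↦1, 2↦4}  → |V|=8 |E|=6  E = 0-p->0 3-p->3 5-q->0 6-q->3 7-q->3 8-q->1
step 2: apply R2 at {0↦0, 1↦3, 2↦6}  → |V|=7 |E|=4  E = 0-p->0 5-q->0 7-q->3 8-q->1
step 3: apply R2 at {0↦1, 1↦0, 2↦5}  → |V|=6 |E|=2  E = 7-q->3 8-q->1
halt: no rule applies after step 3
NF edges: [(7, 3, 'q'), (8, 1, 'q')]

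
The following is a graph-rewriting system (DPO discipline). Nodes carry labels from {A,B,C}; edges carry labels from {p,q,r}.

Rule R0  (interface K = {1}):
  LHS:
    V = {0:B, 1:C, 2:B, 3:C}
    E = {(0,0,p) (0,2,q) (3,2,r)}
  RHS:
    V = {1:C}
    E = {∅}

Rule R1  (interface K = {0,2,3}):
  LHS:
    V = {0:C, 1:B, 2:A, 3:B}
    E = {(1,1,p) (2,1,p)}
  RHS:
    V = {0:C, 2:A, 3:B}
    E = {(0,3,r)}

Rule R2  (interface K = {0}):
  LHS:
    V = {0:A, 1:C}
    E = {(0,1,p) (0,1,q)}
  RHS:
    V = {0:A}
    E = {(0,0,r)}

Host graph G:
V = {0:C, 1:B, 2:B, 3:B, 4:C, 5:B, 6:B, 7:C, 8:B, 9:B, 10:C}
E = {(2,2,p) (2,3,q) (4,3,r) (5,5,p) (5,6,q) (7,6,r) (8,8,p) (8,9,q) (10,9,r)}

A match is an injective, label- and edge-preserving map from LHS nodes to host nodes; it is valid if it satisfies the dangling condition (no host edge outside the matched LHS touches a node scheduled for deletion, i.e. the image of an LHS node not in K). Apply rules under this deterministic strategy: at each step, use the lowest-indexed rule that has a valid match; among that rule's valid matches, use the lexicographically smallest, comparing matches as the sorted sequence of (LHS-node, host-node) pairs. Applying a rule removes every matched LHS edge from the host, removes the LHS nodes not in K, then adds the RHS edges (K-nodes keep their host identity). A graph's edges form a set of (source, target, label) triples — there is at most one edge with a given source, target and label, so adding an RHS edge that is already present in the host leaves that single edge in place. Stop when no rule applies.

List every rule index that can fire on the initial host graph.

Answer: [R0]

Steps:
R0: 9 valid matches — {0↦2, 1↦0, 2↦3, 3↦4}, {0↦2, 1↦7, 2↦3, 3↦4}, {0↦2, 1↦10, 2↦3, 3↦4} (+6 more)
R1: no valid match — LHS pattern not found
R2: no valid match — LHS pattern not found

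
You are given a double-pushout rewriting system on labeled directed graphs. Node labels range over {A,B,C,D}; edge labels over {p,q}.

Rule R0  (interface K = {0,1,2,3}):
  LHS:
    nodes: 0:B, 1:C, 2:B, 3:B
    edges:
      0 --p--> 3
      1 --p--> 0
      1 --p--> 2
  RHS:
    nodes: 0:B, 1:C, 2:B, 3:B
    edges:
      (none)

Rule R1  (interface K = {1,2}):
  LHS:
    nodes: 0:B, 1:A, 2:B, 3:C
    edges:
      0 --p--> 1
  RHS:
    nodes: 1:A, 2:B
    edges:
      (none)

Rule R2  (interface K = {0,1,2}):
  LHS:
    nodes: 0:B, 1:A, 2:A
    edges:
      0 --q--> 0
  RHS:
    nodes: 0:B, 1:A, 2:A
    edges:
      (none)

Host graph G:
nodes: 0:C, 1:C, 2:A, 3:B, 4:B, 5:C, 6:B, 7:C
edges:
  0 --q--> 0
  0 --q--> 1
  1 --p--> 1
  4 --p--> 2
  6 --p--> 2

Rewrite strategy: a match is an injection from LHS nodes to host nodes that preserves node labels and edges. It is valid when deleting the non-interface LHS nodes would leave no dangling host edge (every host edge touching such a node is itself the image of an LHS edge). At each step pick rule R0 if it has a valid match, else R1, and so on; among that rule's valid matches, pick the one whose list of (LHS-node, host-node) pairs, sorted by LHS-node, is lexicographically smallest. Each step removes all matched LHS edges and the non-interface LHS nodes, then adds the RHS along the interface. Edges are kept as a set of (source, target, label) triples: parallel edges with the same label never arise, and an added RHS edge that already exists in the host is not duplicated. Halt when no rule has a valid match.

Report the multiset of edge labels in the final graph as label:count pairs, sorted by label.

start.  V:8 E:5  edges: 0-q->0 0-q->1 1-p->1 4-p->2 6-p->2
1. fire R1 via {0↦4, 1↦2, 2↦3, 3↦5}  →  V:6 E:4  edges: 0-q->0 0-q->1 1-p->1 6-p->2
2. fire R1 via {0↦6, 1↦2, 2↦3, 3↦7}  →  V:4 E:3  edges: 0-q->0 0-q->1 1-p->1
halt: no rule applies after step 2
NF edges: [(0, 0, 'q'), (0, 1, 'q'), (1, 1, 'p')]

Answer: p:1 q:2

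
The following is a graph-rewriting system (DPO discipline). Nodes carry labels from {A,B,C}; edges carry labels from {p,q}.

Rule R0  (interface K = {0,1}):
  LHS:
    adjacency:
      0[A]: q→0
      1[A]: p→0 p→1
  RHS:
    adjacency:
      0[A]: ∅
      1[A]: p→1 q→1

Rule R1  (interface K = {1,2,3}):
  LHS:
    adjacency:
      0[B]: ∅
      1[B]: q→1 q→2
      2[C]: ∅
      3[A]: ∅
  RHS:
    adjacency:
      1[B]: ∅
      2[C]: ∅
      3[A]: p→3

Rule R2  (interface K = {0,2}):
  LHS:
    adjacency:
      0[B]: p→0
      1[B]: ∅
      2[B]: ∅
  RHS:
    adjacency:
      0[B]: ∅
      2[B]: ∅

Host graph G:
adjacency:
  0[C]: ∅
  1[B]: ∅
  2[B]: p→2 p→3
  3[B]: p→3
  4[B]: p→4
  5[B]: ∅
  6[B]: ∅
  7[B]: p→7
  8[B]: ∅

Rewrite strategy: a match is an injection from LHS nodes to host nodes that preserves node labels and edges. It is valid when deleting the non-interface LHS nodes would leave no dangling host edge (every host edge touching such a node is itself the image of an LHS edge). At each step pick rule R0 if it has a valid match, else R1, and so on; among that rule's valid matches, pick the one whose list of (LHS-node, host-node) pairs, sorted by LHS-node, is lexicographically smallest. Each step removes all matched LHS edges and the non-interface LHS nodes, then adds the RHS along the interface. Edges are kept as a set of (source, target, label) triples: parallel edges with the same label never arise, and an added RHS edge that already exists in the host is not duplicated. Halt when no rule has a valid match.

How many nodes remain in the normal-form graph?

[0] host  ⇒  9 nodes, 5 edges  {2-p->2 2-p->3 3-p->3 4-p->4 7-p->7}
[1] R2 @ {0↦2, 1↦1, 2↦3}  ⇒  8 nodes, 4 edges  {2-p->3 3-p->3 4-p->4 7-p->7}
[2] R2 @ {0↦3, 1↦5, 2↦2}  ⇒  7 nodes, 3 edges  {2-p->3 4-p->4 7-p->7}
[3] R2 @ {0↦4, 1↦6, 2↦2}  ⇒  6 nodes, 2 edges  {2-p->3 7-p->7}
[4] R2 @ {0↦7, 1↦4, 2↦2}  ⇒  5 nodes, 1 edges  {2-p->3}
normal form: no rule applies after step 4
NF nodes: {0:C, 2:B, 3:B, 7:B, 8:B}

Answer: 5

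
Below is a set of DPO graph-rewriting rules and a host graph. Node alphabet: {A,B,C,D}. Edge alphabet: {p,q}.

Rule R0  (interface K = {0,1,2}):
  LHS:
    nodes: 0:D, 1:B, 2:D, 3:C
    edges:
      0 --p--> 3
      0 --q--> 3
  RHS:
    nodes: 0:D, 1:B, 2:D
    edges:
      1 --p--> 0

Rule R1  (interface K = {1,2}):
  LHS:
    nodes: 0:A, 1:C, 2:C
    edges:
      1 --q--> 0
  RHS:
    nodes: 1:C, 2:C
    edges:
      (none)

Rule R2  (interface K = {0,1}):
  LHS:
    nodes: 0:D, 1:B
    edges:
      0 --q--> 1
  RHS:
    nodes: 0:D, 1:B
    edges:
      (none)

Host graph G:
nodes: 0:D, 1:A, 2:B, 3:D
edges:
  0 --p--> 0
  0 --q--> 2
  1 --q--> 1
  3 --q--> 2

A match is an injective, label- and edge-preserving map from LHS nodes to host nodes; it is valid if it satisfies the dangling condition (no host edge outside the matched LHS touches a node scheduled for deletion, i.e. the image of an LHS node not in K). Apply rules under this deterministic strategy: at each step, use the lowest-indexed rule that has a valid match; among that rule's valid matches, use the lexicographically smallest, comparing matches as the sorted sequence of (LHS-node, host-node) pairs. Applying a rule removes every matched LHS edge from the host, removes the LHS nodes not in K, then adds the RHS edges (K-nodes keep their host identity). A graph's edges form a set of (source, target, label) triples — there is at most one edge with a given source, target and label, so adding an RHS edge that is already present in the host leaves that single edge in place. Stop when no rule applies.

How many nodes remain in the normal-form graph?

Answer: 4

Derivation:
[0] host  ⇒  4 nodes, 4 edges  {0-p->0 0-q->2 1-q->1 3-q->2}
[1] R2 @ {0↦0, 1↦2}  ⇒  4 nodes, 3 edges  {0-p->0 1-q->1 3-q->2}
[2] R2 @ {0↦3, 1↦2}  ⇒  4 nodes, 2 edges  {0-p->0 1-q->1}
final graph: no rule applies after step 2
NF nodes: {0:D, 1:A, 2:B, 3:D}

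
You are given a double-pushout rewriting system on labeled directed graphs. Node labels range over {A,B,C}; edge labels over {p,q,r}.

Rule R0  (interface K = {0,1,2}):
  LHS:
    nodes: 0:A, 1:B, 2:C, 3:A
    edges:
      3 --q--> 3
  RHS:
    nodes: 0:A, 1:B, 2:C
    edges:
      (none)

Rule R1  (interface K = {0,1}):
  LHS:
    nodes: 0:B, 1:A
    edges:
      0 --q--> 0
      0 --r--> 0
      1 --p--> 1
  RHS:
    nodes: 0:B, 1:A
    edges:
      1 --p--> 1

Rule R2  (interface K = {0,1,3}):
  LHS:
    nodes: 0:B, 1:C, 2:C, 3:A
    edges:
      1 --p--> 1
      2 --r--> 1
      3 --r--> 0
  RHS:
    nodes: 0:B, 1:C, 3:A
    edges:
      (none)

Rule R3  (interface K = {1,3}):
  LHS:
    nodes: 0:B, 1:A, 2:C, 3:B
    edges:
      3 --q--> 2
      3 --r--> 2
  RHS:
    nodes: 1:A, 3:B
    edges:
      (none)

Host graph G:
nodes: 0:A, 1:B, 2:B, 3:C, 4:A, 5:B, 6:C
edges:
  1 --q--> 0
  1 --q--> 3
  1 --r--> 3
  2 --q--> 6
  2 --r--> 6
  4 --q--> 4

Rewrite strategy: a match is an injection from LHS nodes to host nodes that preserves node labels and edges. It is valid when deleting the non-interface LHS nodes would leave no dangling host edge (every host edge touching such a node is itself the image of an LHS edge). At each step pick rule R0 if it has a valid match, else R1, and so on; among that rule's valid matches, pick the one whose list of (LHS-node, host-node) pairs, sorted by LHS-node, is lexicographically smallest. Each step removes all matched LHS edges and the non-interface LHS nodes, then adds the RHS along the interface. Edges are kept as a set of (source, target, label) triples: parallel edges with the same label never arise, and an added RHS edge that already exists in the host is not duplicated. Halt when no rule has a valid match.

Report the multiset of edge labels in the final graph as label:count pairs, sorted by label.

[0] host  ⇒  7 nodes, 6 edges  {1-q->0 1-q->3 1-r->3 2-q->6 2-r->6 4-q->4}
[1] R0 @ {0↦0, 1↦1, 2↦3, 3↦4}  ⇒  6 nodes, 5 edges  {1-q->0 1-q->3 1-r->3 2-q->6 2-r->6}
[2] R3 @ {0↦5, 1↦0, 2↦3, 3↦1}  ⇒  4 nodes, 3 edges  {1-q->0 2-q->6 2-r->6}
final graph: no rule applies after step 2
NF edges: [(1, 0, 'q'), (2, 6, 'q'), (2, 6, 'r')]

Answer: q:2 r:1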